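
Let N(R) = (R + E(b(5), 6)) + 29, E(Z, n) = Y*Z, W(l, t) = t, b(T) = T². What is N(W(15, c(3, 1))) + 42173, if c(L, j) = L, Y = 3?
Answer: 42280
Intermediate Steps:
E(Z, n) = 3*Z
N(R) = 104 + R (N(R) = (R + 3*5²) + 29 = (R + 3*25) + 29 = (R + 75) + 29 = (75 + R) + 29 = 104 + R)
N(W(15, c(3, 1))) + 42173 = (104 + 3) + 42173 = 107 + 42173 = 42280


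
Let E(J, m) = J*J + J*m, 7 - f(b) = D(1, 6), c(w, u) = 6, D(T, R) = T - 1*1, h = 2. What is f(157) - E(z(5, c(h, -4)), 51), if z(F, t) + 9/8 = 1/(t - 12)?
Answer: 41015/576 ≈ 71.207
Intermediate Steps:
D(T, R) = -1 + T (D(T, R) = T - 1 = -1 + T)
f(b) = 7 (f(b) = 7 - (-1 + 1) = 7 - 1*0 = 7 + 0 = 7)
z(F, t) = -9/8 + 1/(-12 + t) (z(F, t) = -9/8 + 1/(t - 12) = -9/8 + 1/(-12 + t))
E(J, m) = J² + J*m
f(157) - E(z(5, c(h, -4)), 51) = 7 - (116 - 9*6)/(8*(-12 + 6))*((116 - 9*6)/(8*(-12 + 6)) + 51) = 7 - (⅛)*(116 - 54)/(-6)*((⅛)*(116 - 54)/(-6) + 51) = 7 - (⅛)*(-⅙)*62*((⅛)*(-⅙)*62 + 51) = 7 - (-31)*(-31/24 + 51)/24 = 7 - (-31)*1193/(24*24) = 7 - 1*(-36983/576) = 7 + 36983/576 = 41015/576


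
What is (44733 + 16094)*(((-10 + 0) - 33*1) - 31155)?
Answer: -1897680746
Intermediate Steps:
(44733 + 16094)*(((-10 + 0) - 33*1) - 31155) = 60827*((-10 - 33) - 31155) = 60827*(-43 - 31155) = 60827*(-31198) = -1897680746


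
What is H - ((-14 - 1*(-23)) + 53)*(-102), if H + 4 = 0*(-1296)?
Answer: 6320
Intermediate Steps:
H = -4 (H = -4 + 0*(-1296) = -4 + 0 = -4)
H - ((-14 - 1*(-23)) + 53)*(-102) = -4 - ((-14 - 1*(-23)) + 53)*(-102) = -4 - ((-14 + 23) + 53)*(-102) = -4 - (9 + 53)*(-102) = -4 - 62*(-102) = -4 - 1*(-6324) = -4 + 6324 = 6320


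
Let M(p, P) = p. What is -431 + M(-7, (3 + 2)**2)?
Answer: -438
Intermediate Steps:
-431 + M(-7, (3 + 2)**2) = -431 - 7 = -438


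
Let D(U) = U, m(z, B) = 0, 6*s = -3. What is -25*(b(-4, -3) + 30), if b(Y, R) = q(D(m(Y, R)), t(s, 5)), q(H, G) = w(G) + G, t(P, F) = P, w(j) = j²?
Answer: -2975/4 ≈ -743.75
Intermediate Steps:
s = -½ (s = (⅙)*(-3) = -½ ≈ -0.50000)
q(H, G) = G + G² (q(H, G) = G² + G = G + G²)
b(Y, R) = -¼ (b(Y, R) = -(1 - ½)/2 = -½*½ = -¼)
-25*(b(-4, -3) + 30) = -25*(-¼ + 30) = -25*119/4 = -2975/4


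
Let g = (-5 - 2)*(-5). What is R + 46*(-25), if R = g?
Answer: -1115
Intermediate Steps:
g = 35 (g = -7*(-5) = 35)
R = 35
R + 46*(-25) = 35 + 46*(-25) = 35 - 1150 = -1115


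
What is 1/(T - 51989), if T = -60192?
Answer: -1/112181 ≈ -8.9142e-6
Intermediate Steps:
1/(T - 51989) = 1/(-60192 - 51989) = 1/(-112181) = -1/112181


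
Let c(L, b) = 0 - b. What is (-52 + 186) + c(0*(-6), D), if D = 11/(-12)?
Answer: 1619/12 ≈ 134.92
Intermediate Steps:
D = -11/12 (D = 11*(-1/12) = -11/12 ≈ -0.91667)
c(L, b) = -b
(-52 + 186) + c(0*(-6), D) = (-52 + 186) - 1*(-11/12) = 134 + 11/12 = 1619/12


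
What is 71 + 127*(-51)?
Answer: -6406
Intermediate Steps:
71 + 127*(-51) = 71 - 6477 = -6406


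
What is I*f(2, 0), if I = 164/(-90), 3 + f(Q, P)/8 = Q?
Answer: 656/45 ≈ 14.578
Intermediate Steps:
f(Q, P) = -24 + 8*Q
I = -82/45 (I = 164*(-1/90) = -82/45 ≈ -1.8222)
I*f(2, 0) = -82*(-24 + 8*2)/45 = -82*(-24 + 16)/45 = -82/45*(-8) = 656/45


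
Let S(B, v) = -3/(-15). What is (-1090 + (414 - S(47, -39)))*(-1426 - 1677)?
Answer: 10491243/5 ≈ 2.0982e+6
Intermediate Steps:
S(B, v) = ⅕ (S(B, v) = -3*(-1/15) = ⅕)
(-1090 + (414 - S(47, -39)))*(-1426 - 1677) = (-1090 + (414 - 1*⅕))*(-1426 - 1677) = (-1090 + (414 - ⅕))*(-3103) = (-1090 + 2069/5)*(-3103) = -3381/5*(-3103) = 10491243/5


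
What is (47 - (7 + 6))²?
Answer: 1156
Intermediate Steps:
(47 - (7 + 6))² = (47 - 1*13)² = (47 - 13)² = 34² = 1156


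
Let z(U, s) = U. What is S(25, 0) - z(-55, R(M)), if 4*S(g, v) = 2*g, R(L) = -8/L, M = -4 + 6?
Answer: 135/2 ≈ 67.500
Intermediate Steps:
M = 2
S(g, v) = g/2 (S(g, v) = (2*g)/4 = g/2)
S(25, 0) - z(-55, R(M)) = (½)*25 - 1*(-55) = 25/2 + 55 = 135/2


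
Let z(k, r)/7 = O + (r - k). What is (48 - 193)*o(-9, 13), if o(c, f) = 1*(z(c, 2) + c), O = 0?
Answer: -9860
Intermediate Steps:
z(k, r) = -7*k + 7*r (z(k, r) = 7*(0 + (r - k)) = 7*(r - k) = -7*k + 7*r)
o(c, f) = 14 - 6*c (o(c, f) = 1*((-7*c + 7*2) + c) = 1*((-7*c + 14) + c) = 1*((14 - 7*c) + c) = 1*(14 - 6*c) = 14 - 6*c)
(48 - 193)*o(-9, 13) = (48 - 193)*(14 - 6*(-9)) = -145*(14 + 54) = -145*68 = -9860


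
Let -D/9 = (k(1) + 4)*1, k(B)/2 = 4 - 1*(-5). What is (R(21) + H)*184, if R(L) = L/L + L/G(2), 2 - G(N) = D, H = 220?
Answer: 1017083/25 ≈ 40683.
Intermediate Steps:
k(B) = 18 (k(B) = 2*(4 - 1*(-5)) = 2*(4 + 5) = 2*9 = 18)
D = -198 (D = -9*(18 + 4) = -198 ≈ -198.00)
G(N) = 200 (G(N) = 2 - 1*(-198) = 2 + 198 = 200)
R(L) = 1 + L/200 (R(L) = L/L + L/200 = 1 + L*(1/200) = 1 + L/200)
(R(21) + H)*184 = ((1 + (1/200)*21) + 220)*184 = ((1 + 21/200) + 220)*184 = (221/200 + 220)*184 = (44221/200)*184 = 1017083/25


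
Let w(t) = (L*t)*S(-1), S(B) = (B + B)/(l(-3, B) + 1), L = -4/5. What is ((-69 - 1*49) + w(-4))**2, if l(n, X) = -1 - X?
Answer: 386884/25 ≈ 15475.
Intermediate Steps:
L = -4/5 (L = -4*1/5 = -4/5 ≈ -0.80000)
S(B) = -2 (S(B) = (B + B)/((-1 - B) + 1) = (2*B)/((-B)) = (2*B)*(-1/B) = -2)
w(t) = 8*t/5 (w(t) = -4*t/5*(-2) = 8*t/5)
((-69 - 1*49) + w(-4))**2 = ((-69 - 1*49) + (8/5)*(-4))**2 = ((-69 - 49) - 32/5)**2 = (-118 - 32/5)**2 = (-622/5)**2 = 386884/25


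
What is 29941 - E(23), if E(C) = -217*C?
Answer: 34932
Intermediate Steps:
29941 - E(23) = 29941 - (-217)*23 = 29941 - 1*(-4991) = 29941 + 4991 = 34932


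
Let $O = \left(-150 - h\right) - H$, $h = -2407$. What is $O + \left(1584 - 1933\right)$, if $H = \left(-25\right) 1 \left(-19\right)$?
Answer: $1433$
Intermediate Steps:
$H = 475$ ($H = \left(-25\right) \left(-19\right) = 475$)
$O = 1782$ ($O = \left(-150 - -2407\right) - 475 = \left(-150 + 2407\right) - 475 = 2257 - 475 = 1782$)
$O + \left(1584 - 1933\right) = 1782 + \left(1584 - 1933\right) = 1782 - 349 = 1433$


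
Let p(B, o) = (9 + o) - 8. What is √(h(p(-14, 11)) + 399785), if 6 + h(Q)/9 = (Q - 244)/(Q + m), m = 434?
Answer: √19877990087/223 ≈ 632.24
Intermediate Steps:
p(B, o) = 1 + o
h(Q) = -54 + 9*(-244 + Q)/(434 + Q) (h(Q) = -54 + 9*((Q - 244)/(Q + 434)) = -54 + 9*((-244 + Q)/(434 + Q)) = -54 + 9*(-244 + Q)/(434 + Q))
√(h(p(-14, 11)) + 399785) = √(9*(-2848 - 5*(1 + 11))/(434 + (1 + 11)) + 399785) = √(9*(-2848 - 5*12)/(434 + 12) + 399785) = √(9*(-2848 - 60)/446 + 399785) = √(9*(1/446)*(-2908) + 399785) = √(-13086/223 + 399785) = √(89138969/223) = √19877990087/223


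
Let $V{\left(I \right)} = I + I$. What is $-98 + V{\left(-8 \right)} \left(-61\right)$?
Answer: $878$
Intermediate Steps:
$V{\left(I \right)} = 2 I$
$-98 + V{\left(-8 \right)} \left(-61\right) = -98 + 2 \left(-8\right) \left(-61\right) = -98 - -976 = -98 + 976 = 878$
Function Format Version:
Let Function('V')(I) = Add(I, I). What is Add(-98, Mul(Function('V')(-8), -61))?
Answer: 878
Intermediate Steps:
Function('V')(I) = Mul(2, I)
Add(-98, Mul(Function('V')(-8), -61)) = Add(-98, Mul(Mul(2, -8), -61)) = Add(-98, Mul(-16, -61)) = Add(-98, 976) = 878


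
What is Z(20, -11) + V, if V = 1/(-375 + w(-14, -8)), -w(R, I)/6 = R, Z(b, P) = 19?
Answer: 5528/291 ≈ 18.997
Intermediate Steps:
w(R, I) = -6*R
V = -1/291 (V = 1/(-375 - 6*(-14)) = 1/(-375 + 84) = 1/(-291) = -1/291 ≈ -0.0034364)
Z(20, -11) + V = 19 - 1/291 = 5528/291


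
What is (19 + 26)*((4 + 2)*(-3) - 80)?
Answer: -4410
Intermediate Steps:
(19 + 26)*((4 + 2)*(-3) - 80) = 45*(6*(-3) - 80) = 45*(-18 - 80) = 45*(-98) = -4410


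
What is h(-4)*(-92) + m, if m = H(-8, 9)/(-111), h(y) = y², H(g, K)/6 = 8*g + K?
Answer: -54354/37 ≈ -1469.0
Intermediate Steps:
H(g, K) = 6*K + 48*g (H(g, K) = 6*(8*g + K) = 6*(K + 8*g) = 6*K + 48*g)
m = 110/37 (m = (6*9 + 48*(-8))/(-111) = (54 - 384)*(-1/111) = -330*(-1/111) = 110/37 ≈ 2.9730)
h(-4)*(-92) + m = (-4)²*(-92) + 110/37 = 16*(-92) + 110/37 = -1472 + 110/37 = -54354/37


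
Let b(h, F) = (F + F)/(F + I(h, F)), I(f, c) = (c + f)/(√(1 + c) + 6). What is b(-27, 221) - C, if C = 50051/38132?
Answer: 123072980323/162676869932 - 42874*√222/4266151 ≈ 0.60681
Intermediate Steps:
I(f, c) = (c + f)/(6 + √(1 + c))
C = 50051/38132 (C = 50051*(1/38132) = 50051/38132 ≈ 1.3126)
b(h, F) = 2*F/(F + (F + h)/(6 + √(1 + F))) (b(h, F) = (F + F)/(F + (F + h)/(6 + √(1 + F))) = (2*F)/(F + (F + h)/(6 + √(1 + F))) = 2*F/(F + (F + h)/(6 + √(1 + F))))
b(-27, 221) - C = 2*221*(6 + √(1 + 221))/(221 - 27 + 221*(6 + √(1 + 221))) - 1*50051/38132 = 2*221*(6 + √222)/(221 - 27 + 221*(6 + √222)) - 50051/38132 = 2*221*(6 + √222)/(221 - 27 + (1326 + 221*√222)) - 50051/38132 = 2*221*(6 + √222)/(1520 + 221*√222) - 50051/38132 = 442*(6 + √222)/(1520 + 221*√222) - 50051/38132 = -50051/38132 + 442*(6 + √222)/(1520 + 221*√222)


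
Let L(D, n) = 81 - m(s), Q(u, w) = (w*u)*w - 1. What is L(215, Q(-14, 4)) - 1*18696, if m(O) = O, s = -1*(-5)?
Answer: -18620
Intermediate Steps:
s = 5
Q(u, w) = -1 + u*w² (Q(u, w) = (u*w)*w - 1 = u*w² - 1 = -1 + u*w²)
L(D, n) = 76 (L(D, n) = 81 - 1*5 = 81 - 5 = 76)
L(215, Q(-14, 4)) - 1*18696 = 76 - 1*18696 = 76 - 18696 = -18620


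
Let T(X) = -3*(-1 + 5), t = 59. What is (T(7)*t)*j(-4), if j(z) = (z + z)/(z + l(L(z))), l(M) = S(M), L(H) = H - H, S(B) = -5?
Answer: -1888/3 ≈ -629.33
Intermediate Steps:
L(H) = 0
l(M) = -5
T(X) = -12 (T(X) = -3*4 = -12)
j(z) = 2*z/(-5 + z) (j(z) = (z + z)/(z - 5) = (2*z)/(-5 + z) = 2*z/(-5 + z))
(T(7)*t)*j(-4) = (-12*59)*(2*(-4)/(-5 - 4)) = -1416*(-4)/(-9) = -1416*(-4)*(-1)/9 = -708*8/9 = -1888/3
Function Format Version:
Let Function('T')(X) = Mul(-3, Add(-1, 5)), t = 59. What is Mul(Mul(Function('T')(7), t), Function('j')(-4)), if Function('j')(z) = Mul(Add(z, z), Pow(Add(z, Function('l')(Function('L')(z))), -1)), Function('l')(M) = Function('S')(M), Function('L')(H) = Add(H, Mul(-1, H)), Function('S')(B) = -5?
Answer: Rational(-1888, 3) ≈ -629.33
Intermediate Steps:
Function('L')(H) = 0
Function('l')(M) = -5
Function('T')(X) = -12 (Function('T')(X) = Mul(-3, 4) = -12)
Function('j')(z) = Mul(2, z, Pow(Add(-5, z), -1)) (Function('j')(z) = Mul(Add(z, z), Pow(Add(z, -5), -1)) = Mul(Mul(2, z), Pow(Add(-5, z), -1)) = Mul(2, z, Pow(Add(-5, z), -1)))
Mul(Mul(Function('T')(7), t), Function('j')(-4)) = Mul(Mul(-12, 59), Mul(2, -4, Pow(Add(-5, -4), -1))) = Mul(-708, Mul(2, -4, Pow(-9, -1))) = Mul(-708, Mul(2, -4, Rational(-1, 9))) = Mul(-708, Rational(8, 9)) = Rational(-1888, 3)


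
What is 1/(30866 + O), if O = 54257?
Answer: 1/85123 ≈ 1.1748e-5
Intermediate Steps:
1/(30866 + O) = 1/(30866 + 54257) = 1/85123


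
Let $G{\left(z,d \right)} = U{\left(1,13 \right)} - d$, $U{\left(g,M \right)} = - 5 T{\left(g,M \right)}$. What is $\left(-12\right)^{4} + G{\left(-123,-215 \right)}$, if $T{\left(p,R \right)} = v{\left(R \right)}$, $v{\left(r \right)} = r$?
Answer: $20886$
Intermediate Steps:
$T{\left(p,R \right)} = R$
$U{\left(g,M \right)} = - 5 M$
$G{\left(z,d \right)} = -65 - d$ ($G{\left(z,d \right)} = \left(-5\right) 13 - d = -65 - d$)
$\left(-12\right)^{4} + G{\left(-123,-215 \right)} = \left(-12\right)^{4} - -150 = 20736 + \left(-65 + 215\right) = 20736 + 150 = 20886$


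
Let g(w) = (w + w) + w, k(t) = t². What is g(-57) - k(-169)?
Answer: -28732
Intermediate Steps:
g(w) = 3*w (g(w) = 2*w + w = 3*w)
g(-57) - k(-169) = 3*(-57) - 1*(-169)² = -171 - 1*28561 = -171 - 28561 = -28732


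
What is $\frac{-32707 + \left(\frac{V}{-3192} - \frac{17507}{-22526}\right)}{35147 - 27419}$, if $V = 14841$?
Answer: $- \frac{18666742741}{4410050176} \approx -4.2328$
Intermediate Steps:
$\frac{-32707 + \left(\frac{V}{-3192} - \frac{17507}{-22526}\right)}{35147 - 27419} = \frac{-32707 + \left(\frac{14841}{-3192} - \frac{17507}{-22526}\right)}{35147 - 27419} = \frac{-32707 + \left(14841 \left(- \frac{1}{3192}\right) - - \frac{2501}{3218}\right)}{7728} = \left(-32707 + \left(- \frac{4947}{1064} + \frac{2501}{3218}\right)\right) \frac{1}{7728} = \left(-32707 - \frac{6629191}{1711976}\right) \frac{1}{7728} = \left(- \frac{56000228223}{1711976}\right) \frac{1}{7728} = - \frac{18666742741}{4410050176}$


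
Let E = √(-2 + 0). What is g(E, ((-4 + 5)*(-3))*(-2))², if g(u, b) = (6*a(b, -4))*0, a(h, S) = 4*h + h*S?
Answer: 0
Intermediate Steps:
a(h, S) = 4*h + S*h
E = I*√2 (E = √(-2) = I*√2 ≈ 1.4142*I)
g(u, b) = 0 (g(u, b) = (6*(b*(4 - 4)))*0 = (6*(b*0))*0 = (6*0)*0 = 0*0 = 0)
g(E, ((-4 + 5)*(-3))*(-2))² = 0² = 0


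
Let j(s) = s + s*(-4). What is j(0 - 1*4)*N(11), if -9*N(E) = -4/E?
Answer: 16/33 ≈ 0.48485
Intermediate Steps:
j(s) = -3*s (j(s) = s - 4*s = -3*s)
N(E) = 4/(9*E) (N(E) = -(-4)/(9*E) = 4/(9*E))
j(0 - 1*4)*N(11) = (-3*(0 - 1*4))*((4/9)/11) = (-3*(0 - 4))*((4/9)*(1/11)) = -3*(-4)*(4/99) = 12*(4/99) = 16/33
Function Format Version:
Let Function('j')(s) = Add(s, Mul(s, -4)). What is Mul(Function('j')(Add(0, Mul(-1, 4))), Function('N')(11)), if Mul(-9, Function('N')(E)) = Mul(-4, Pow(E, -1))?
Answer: Rational(16, 33) ≈ 0.48485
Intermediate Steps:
Function('j')(s) = Mul(-3, s) (Function('j')(s) = Add(s, Mul(-4, s)) = Mul(-3, s))
Function('N')(E) = Mul(Rational(4, 9), Pow(E, -1)) (Function('N')(E) = Mul(Rational(-1, 9), Mul(-4, Pow(E, -1))) = Mul(Rational(4, 9), Pow(E, -1)))
Mul(Function('j')(Add(0, Mul(-1, 4))), Function('N')(11)) = Mul(Mul(-3, Add(0, Mul(-1, 4))), Mul(Rational(4, 9), Pow(11, -1))) = Mul(Mul(-3, Add(0, -4)), Mul(Rational(4, 9), Rational(1, 11))) = Mul(Mul(-3, -4), Rational(4, 99)) = Mul(12, Rational(4, 99)) = Rational(16, 33)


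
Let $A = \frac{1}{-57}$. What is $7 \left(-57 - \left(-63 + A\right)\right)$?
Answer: $\frac{2401}{57} \approx 42.123$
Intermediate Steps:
$A = - \frac{1}{57} \approx -0.017544$
$7 \left(-57 - \left(-63 + A\right)\right) = 7 \left(-57 + \left(63 - - \frac{1}{57}\right)\right) = 7 \left(-57 + \left(63 + \frac{1}{57}\right)\right) = 7 \left(-57 + \frac{3592}{57}\right) = 7 \cdot \frac{343}{57} = \frac{2401}{57}$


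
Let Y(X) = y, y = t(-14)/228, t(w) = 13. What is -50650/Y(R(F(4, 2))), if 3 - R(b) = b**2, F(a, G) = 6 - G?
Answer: -11548200/13 ≈ -8.8832e+5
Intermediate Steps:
y = 13/228 ≈ 0.057018
R(b) = 3 - b**2
Y(X) = 13/228
-50650/Y(R(F(4, 2))) = -50650/13/228 = -50650*228/13 = -11548200/13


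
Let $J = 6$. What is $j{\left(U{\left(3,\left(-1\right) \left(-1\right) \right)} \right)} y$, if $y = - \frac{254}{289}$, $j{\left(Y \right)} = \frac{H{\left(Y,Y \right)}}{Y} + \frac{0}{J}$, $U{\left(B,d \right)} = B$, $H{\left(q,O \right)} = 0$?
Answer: $0$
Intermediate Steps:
$j{\left(Y \right)} = 0$ ($j{\left(Y \right)} = \frac{0}{Y} + \frac{0}{6} = 0 + 0 \cdot \frac{1}{6} = 0 + 0 = 0$)
$y = - \frac{254}{289}$ ($y = \left(-254\right) \frac{1}{289} = - \frac{254}{289} \approx -0.87889$)
$j{\left(U{\left(3,\left(-1\right) \left(-1\right) \right)} \right)} y = 0 \left(- \frac{254}{289}\right) = 0$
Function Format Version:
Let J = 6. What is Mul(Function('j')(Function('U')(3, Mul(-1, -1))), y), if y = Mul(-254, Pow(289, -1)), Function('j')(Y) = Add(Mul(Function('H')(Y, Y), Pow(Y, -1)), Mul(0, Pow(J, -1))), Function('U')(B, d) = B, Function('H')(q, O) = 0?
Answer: 0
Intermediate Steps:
Function('j')(Y) = 0 (Function('j')(Y) = Add(Mul(0, Pow(Y, -1)), Mul(0, Pow(6, -1))) = Add(0, Mul(0, Rational(1, 6))) = Add(0, 0) = 0)
y = Rational(-254, 289) (y = Mul(-254, Rational(1, 289)) = Rational(-254, 289) ≈ -0.87889)
Mul(Function('j')(Function('U')(3, Mul(-1, -1))), y) = Mul(0, Rational(-254, 289)) = 0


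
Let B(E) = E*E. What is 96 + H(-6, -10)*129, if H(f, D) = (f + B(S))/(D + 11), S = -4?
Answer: 1386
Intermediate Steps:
B(E) = E**2
H(f, D) = (16 + f)/(11 + D) (H(f, D) = (f + (-4)**2)/(D + 11) = (f + 16)/(11 + D) = (16 + f)/(11 + D))
96 + H(-6, -10)*129 = 96 + ((16 - 6)/(11 - 10))*129 = 96 + (10/1)*129 = 96 + (1*10)*129 = 96 + 10*129 = 96 + 1290 = 1386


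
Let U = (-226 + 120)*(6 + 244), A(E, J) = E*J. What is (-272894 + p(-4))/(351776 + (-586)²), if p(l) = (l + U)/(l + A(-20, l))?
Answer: -1297903/3302067 ≈ -0.39306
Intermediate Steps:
U = -26500 (U = -106*250 = -26500)
p(l) = -(-26500 + l)/(19*l) (p(l) = (l - 26500)/(l - 20*l) = (-26500 + l)/((-19*l)) = (-26500 + l)*(-1/(19*l)) = -(-26500 + l)/(19*l))
(-272894 + p(-4))/(351776 + (-586)²) = (-272894 + (1/19)*(26500 - 1*(-4))/(-4))/(351776 + (-586)²) = (-272894 + (1/19)*(-¼)*(26500 + 4))/(351776 + 343396) = (-272894 + (1/19)*(-¼)*26504)/695172 = (-272894 - 6626/19)*(1/695172) = -5191612/19*1/695172 = -1297903/3302067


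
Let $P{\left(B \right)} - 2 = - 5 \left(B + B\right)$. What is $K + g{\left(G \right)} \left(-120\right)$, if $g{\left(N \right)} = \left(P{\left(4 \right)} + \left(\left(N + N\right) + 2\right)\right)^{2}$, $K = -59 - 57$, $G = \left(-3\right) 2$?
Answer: $-276596$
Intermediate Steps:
$G = -6$
$P{\left(B \right)} = 2 - 10 B$ ($P{\left(B \right)} = 2 - 5 \left(B + B\right) = 2 - 5 \cdot 2 B = 2 - 10 B$)
$K = -116$
$g{\left(N \right)} = \left(-36 + 2 N\right)^{2}$ ($g{\left(N \right)} = \left(\left(2 - 40\right) + \left(\left(N + N\right) + 2\right)\right)^{2} = \left(\left(2 - 40\right) + \left(2 N + 2\right)\right)^{2} = \left(-38 + \left(2 + 2 N\right)\right)^{2} = \left(-36 + 2 N\right)^{2}$)
$K + g{\left(G \right)} \left(-120\right) = -116 + 4 \left(-18 - 6\right)^{2} \left(-120\right) = -116 + 4 \left(-24\right)^{2} \left(-120\right) = -116 + 4 \cdot 576 \left(-120\right) = -116 + 2304 \left(-120\right) = -116 - 276480 = -276596$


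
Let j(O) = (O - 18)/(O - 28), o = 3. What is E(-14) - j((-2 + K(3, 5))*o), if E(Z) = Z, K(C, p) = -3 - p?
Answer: -430/29 ≈ -14.828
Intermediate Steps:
j(O) = (-18 + O)/(-28 + O)
E(-14) - j((-2 + K(3, 5))*o) = -14 - (-18 + (-2 + (-3 - 1*5))*3)/(-28 + (-2 + (-3 - 1*5))*3) = -14 - (-18 + (-2 + (-3 - 5))*3)/(-28 + (-2 + (-3 - 5))*3) = -14 - (-18 + (-2 - 8)*3)/(-28 + (-2 - 8)*3) = -14 - (-18 - 10*3)/(-28 - 10*3) = -14 - (-18 - 30)/(-28 - 30) = -14 - (-48)/(-58) = -14 - (-1)*(-48)/58 = -14 - 1*24/29 = -14 - 24/29 = -430/29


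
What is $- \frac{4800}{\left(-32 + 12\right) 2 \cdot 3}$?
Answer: $40$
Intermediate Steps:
$- \frac{4800}{\left(-32 + 12\right) 2 \cdot 3} = - \frac{4800}{\left(-20\right) 6} = - \frac{4800}{-120} = \left(-4800\right) \left(- \frac{1}{120}\right) = 40$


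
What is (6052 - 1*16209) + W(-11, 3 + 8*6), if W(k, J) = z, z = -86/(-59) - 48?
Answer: -602009/59 ≈ -10204.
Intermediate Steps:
z = -2746/59 (z = -86*(-1/59) - 48 = 86/59 - 48 = -2746/59 ≈ -46.542)
W(k, J) = -2746/59
(6052 - 1*16209) + W(-11, 3 + 8*6) = (6052 - 1*16209) - 2746/59 = (6052 - 16209) - 2746/59 = -10157 - 2746/59 = -602009/59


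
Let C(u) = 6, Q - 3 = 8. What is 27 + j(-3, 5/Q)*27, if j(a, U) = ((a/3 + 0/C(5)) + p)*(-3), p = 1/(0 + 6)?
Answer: 189/2 ≈ 94.500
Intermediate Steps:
Q = 11 (Q = 3 + 8 = 11)
p = 1/6 ≈ 0.16667
j(a, U) = -1/2 - a (j(a, U) = ((a/3 + 0/6) + 1/6)*(-3) = ((a*(1/3) + 0*(1/6)) + 1/6)*(-3) = ((a/3 + 0) + 1/6)*(-3) = (a/3 + 1/6)*(-3) = (1/6 + a/3)*(-3) = -1/2 - a)
27 + j(-3, 5/Q)*27 = 27 + (-1/2 - 1*(-3))*27 = 27 + (-1/2 + 3)*27 = 27 + (5/2)*27 = 27 + 135/2 = 189/2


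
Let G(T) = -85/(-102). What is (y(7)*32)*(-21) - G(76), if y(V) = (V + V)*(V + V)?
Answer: -790277/6 ≈ -1.3171e+5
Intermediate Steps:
y(V) = 4*V**2 (y(V) = (2*V)*(2*V) = 4*V**2)
G(T) = 5/6 (G(T) = -85*(-1/102) = 5/6)
(y(7)*32)*(-21) - G(76) = ((4*7**2)*32)*(-21) - 1*5/6 = ((4*49)*32)*(-21) - 5/6 = (196*32)*(-21) - 5/6 = 6272*(-21) - 5/6 = -131712 - 5/6 = -790277/6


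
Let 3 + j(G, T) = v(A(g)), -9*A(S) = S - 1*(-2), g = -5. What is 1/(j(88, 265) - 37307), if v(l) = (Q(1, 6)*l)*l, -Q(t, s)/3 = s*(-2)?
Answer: -1/37306 ≈ -2.6805e-5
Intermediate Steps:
A(S) = -2/9 - S/9 (A(S) = -(S - 1*(-2))/9 = -(S + 2)/9 = -(2 + S)/9 = -2/9 - S/9)
Q(t, s) = 6*s (Q(t, s) = -3*s*(-2) = -(-6)*s = 6*s)
v(l) = 36*l² (v(l) = ((6*6)*l)*l = (36*l)*l = 36*l²)
j(G, T) = 1 (j(G, T) = -3 + 36*(-2/9 - ⅑*(-5))² = -3 + 36*(-2/9 + 5/9)² = -3 + 36*(⅓)² = -3 + 36*(⅑) = -3 + 4 = 1)
1/(j(88, 265) - 37307) = 1/(1 - 37307) = 1/(-37306) = -1/37306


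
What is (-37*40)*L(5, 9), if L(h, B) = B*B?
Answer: -119880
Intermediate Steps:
L(h, B) = B**2
(-37*40)*L(5, 9) = -37*40*9**2 = -1480*81 = -119880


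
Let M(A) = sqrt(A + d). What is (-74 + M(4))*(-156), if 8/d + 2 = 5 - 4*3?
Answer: 11544 - 104*sqrt(7) ≈ 11269.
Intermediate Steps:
d = -8/9 (d = 8/(-2 + (5 - 4*3)) = 8/(-2 + (5 - 12)) = 8/(-2 - 7) = 8/(-9) = 8*(-1/9) = -8/9 ≈ -0.88889)
M(A) = sqrt(-8/9 + A) (M(A) = sqrt(A - 8/9) = sqrt(-8/9 + A))
(-74 + M(4))*(-156) = (-74 + sqrt(-8 + 9*4)/3)*(-156) = (-74 + sqrt(-8 + 36)/3)*(-156) = (-74 + sqrt(28)/3)*(-156) = (-74 + (2*sqrt(7))/3)*(-156) = (-74 + 2*sqrt(7)/3)*(-156) = 11544 - 104*sqrt(7)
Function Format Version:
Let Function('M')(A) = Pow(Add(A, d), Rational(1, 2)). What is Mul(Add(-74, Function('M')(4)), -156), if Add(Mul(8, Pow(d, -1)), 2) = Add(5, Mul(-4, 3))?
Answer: Add(11544, Mul(-104, Pow(7, Rational(1, 2)))) ≈ 11269.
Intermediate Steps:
d = Rational(-8, 9) (d = Mul(8, Pow(Add(-2, Add(5, Mul(-4, 3))), -1)) = Mul(8, Pow(Add(-2, Add(5, -12)), -1)) = Mul(8, Pow(Add(-2, -7), -1)) = Mul(8, Pow(-9, -1)) = Mul(8, Rational(-1, 9)) = Rational(-8, 9) ≈ -0.88889)
Function('M')(A) = Pow(Add(Rational(-8, 9), A), Rational(1, 2)) (Function('M')(A) = Pow(Add(A, Rational(-8, 9)), Rational(1, 2)) = Pow(Add(Rational(-8, 9), A), Rational(1, 2)))
Mul(Add(-74, Function('M')(4)), -156) = Mul(Add(-74, Mul(Rational(1, 3), Pow(Add(-8, Mul(9, 4)), Rational(1, 2)))), -156) = Mul(Add(-74, Mul(Rational(1, 3), Pow(Add(-8, 36), Rational(1, 2)))), -156) = Mul(Add(-74, Mul(Rational(1, 3), Pow(28, Rational(1, 2)))), -156) = Mul(Add(-74, Mul(Rational(1, 3), Mul(2, Pow(7, Rational(1, 2))))), -156) = Mul(Add(-74, Mul(Rational(2, 3), Pow(7, Rational(1, 2)))), -156) = Add(11544, Mul(-104, Pow(7, Rational(1, 2))))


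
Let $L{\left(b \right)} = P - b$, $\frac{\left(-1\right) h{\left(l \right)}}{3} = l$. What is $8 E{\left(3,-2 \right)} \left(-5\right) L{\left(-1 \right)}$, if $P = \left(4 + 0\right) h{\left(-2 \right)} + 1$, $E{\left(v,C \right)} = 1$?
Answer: $-1040$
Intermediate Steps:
$h{\left(l \right)} = - 3 l$
$P = 25$ ($P = \left(4 + 0\right) \left(\left(-3\right) \left(-2\right)\right) + 1 = 4 \cdot 6 + 1 = 24 + 1 = 25$)
$L{\left(b \right)} = 25 - b$
$8 E{\left(3,-2 \right)} \left(-5\right) L{\left(-1 \right)} = 8 \cdot 1 \left(-5\right) \left(25 - -1\right) = 8 \left(-5\right) \left(25 + 1\right) = \left(-40\right) 26 = -1040$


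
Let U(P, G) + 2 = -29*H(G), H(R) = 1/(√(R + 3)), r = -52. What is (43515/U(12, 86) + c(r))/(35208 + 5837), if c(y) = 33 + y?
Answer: 1547291/3981365 - 252387*√89/3981365 ≈ -0.20941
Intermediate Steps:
H(R) = (3 + R)^(-½) (H(R) = 1/(√(3 + R)) = (3 + R)^(-½))
U(P, G) = -2 - 29/√(3 + G)
(43515/U(12, 86) + c(r))/(35208 + 5837) = (43515/(-2 - 29/√(3 + 86)) + (33 - 52))/(35208 + 5837) = (43515/(-2 - 29*√89/89) - 19)/41045 = (43515/(-2 - 29*√89/89) - 19)*(1/41045) = (-19 + 43515/(-2 - 29*√89/89))*(1/41045) = -19/41045 + 8703/(8209*(-2 - 29*√89/89))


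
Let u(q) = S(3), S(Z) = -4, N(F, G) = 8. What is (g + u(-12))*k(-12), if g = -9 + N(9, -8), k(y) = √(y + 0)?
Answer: -10*I*√3 ≈ -17.32*I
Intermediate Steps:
k(y) = √y
u(q) = -4
g = -1 (g = -9 + 8 = -1)
(g + u(-12))*k(-12) = (-1 - 4)*√(-12) = -10*I*√3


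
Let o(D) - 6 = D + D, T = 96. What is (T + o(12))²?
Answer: 15876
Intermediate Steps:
o(D) = 6 + 2*D (o(D) = 6 + (D + D) = 6 + 2*D)
(T + o(12))² = (96 + (6 + 2*12))² = (96 + (6 + 24))² = (96 + 30)² = 126² = 15876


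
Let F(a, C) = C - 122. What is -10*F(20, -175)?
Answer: 2970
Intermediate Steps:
F(a, C) = -122 + C
-10*F(20, -175) = -10*(-122 - 175) = -10*(-297) = 2970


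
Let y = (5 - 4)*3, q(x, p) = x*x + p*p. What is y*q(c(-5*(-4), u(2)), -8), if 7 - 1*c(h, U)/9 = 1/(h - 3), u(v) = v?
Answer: 3439020/289 ≈ 11900.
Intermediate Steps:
c(h, U) = 63 - 9/(-3 + h) (c(h, U) = 63 - 9/(h - 3) = 63 - 9/(-3 + h))
q(x, p) = p² + x² (q(x, p) = x² + p² = p² + x²)
y = 3 (y = 1*3 = 3)
y*q(c(-5*(-4), u(2)), -8) = 3*((-8)² + (9*(-22 + 7*(-5*(-4)))/(-3 - 5*(-4)))²) = 3*(64 + (9*(-22 + 7*20)/(-3 + 20))²) = 3*(64 + (9*(-22 + 140)/17)²) = 3*(64 + (9*(1/17)*118)²) = 3*(64 + (1062/17)²) = 3*(64 + 1127844/289) = 3*(1146340/289) = 3439020/289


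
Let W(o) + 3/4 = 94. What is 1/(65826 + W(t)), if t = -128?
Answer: 4/263677 ≈ 1.5170e-5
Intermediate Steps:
W(o) = 373/4 (W(o) = -3/4 + 94 = 373/4)
1/(65826 + W(t)) = 1/(65826 + 373/4) = 1/(263677/4) = 4/263677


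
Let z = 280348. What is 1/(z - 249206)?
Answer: 1/31142 ≈ 3.2111e-5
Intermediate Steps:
1/(z - 249206) = 1/(280348 - 249206) = 1/31142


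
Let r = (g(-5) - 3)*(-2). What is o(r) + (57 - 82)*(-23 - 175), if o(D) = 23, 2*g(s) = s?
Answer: 4973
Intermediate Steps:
g(s) = s/2
r = 11 (r = ((½)*(-5) - 3)*(-2) = (-5/2 - 3)*(-2) = -11/2*(-2) = 11)
o(r) + (57 - 82)*(-23 - 175) = 23 + (57 - 82)*(-23 - 175) = 23 - 25*(-198) = 23 + 4950 = 4973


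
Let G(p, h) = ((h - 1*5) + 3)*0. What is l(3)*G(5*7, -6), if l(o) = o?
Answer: 0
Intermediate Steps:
G(p, h) = 0 (G(p, h) = ((h - 5) + 3)*0 = ((-5 + h) + 3)*0 = (-2 + h)*0 = 0)
l(3)*G(5*7, -6) = 3*0 = 0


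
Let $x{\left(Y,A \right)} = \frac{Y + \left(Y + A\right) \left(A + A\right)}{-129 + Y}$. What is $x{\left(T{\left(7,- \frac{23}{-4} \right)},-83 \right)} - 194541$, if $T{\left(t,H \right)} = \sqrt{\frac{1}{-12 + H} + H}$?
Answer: $- \frac{7530338922}{38687} + \frac{75070 \sqrt{559}}{1663541} \approx -1.9465 \cdot 10^{5}$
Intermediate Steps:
$T{\left(t,H \right)} = \sqrt{H + \frac{1}{-12 + H}}$
$x{\left(Y,A \right)} = \frac{Y + 2 A \left(A + Y\right)}{-129 + Y}$ ($x{\left(Y,A \right)} = \frac{Y + \left(A + Y\right) 2 A}{-129 + Y} = \frac{Y + 2 A \left(A + Y\right)}{-129 + Y}$)
$x{\left(T{\left(7,- \frac{23}{-4} \right)},-83 \right)} - 194541 = \frac{\sqrt{\frac{1 + - \frac{23}{-4} \left(-12 - \frac{23}{-4}\right)}{-12 - \frac{23}{-4}}} + 2 \left(-83\right)^{2} + 2 \left(-83\right) \sqrt{\frac{1 + - \frac{23}{-4} \left(-12 - \frac{23}{-4}\right)}{-12 - \frac{23}{-4}}}}{-129 + \sqrt{\frac{1 + - \frac{23}{-4} \left(-12 - \frac{23}{-4}\right)}{-12 - \frac{23}{-4}}}} - 194541 = \frac{\sqrt{\frac{1 + \left(-23\right) \left(- \frac{1}{4}\right) \left(-12 - - \frac{23}{4}\right)}{-12 - - \frac{23}{4}}} + 2 \cdot 6889 + 2 \left(-83\right) \sqrt{\frac{1 + \left(-23\right) \left(- \frac{1}{4}\right) \left(-12 - - \frac{23}{4}\right)}{-12 - - \frac{23}{4}}}}{-129 + \sqrt{\frac{1 + \left(-23\right) \left(- \frac{1}{4}\right) \left(-12 - - \frac{23}{4}\right)}{-12 - - \frac{23}{4}}}} - 194541 = \frac{\sqrt{\frac{1 + \frac{23 \left(-12 + \frac{23}{4}\right)}{4}}{-12 + \frac{23}{4}}} + 13778 + 2 \left(-83\right) \sqrt{\frac{1 + \frac{23 \left(-12 + \frac{23}{4}\right)}{4}}{-12 + \frac{23}{4}}}}{-129 + \sqrt{\frac{1 + \frac{23 \left(-12 + \frac{23}{4}\right)}{4}}{-12 + \frac{23}{4}}}} - 194541 = \frac{\sqrt{\frac{1 + \frac{23}{4} \left(- \frac{25}{4}\right)}{- \frac{25}{4}}} + 13778 + 2 \left(-83\right) \sqrt{\frac{1 + \frac{23}{4} \left(- \frac{25}{4}\right)}{- \frac{25}{4}}}}{-129 + \sqrt{\frac{1 + \frac{23}{4} \left(- \frac{25}{4}\right)}{- \frac{25}{4}}}} - 194541 = \frac{\sqrt{- \frac{4 \left(1 - \frac{575}{16}\right)}{25}} + 13778 + 2 \left(-83\right) \sqrt{- \frac{4 \left(1 - \frac{575}{16}\right)}{25}}}{-129 + \sqrt{- \frac{4 \left(1 - \frac{575}{16}\right)}{25}}} - 194541 = \frac{\sqrt{\left(- \frac{4}{25}\right) \left(- \frac{559}{16}\right)} + 13778 + 2 \left(-83\right) \sqrt{\left(- \frac{4}{25}\right) \left(- \frac{559}{16}\right)}}{-129 + \sqrt{\left(- \frac{4}{25}\right) \left(- \frac{559}{16}\right)}} - 194541 = \frac{\sqrt{\frac{559}{100}} + 13778 + 2 \left(-83\right) \sqrt{\frac{559}{100}}}{-129 + \sqrt{\frac{559}{100}}} - 194541 = \frac{\frac{\sqrt{559}}{10} + 13778 + 2 \left(-83\right) \frac{\sqrt{559}}{10}}{-129 + \frac{\sqrt{559}}{10}} - 194541 = \frac{\frac{\sqrt{559}}{10} + 13778 - \frac{83 \sqrt{559}}{5}}{-129 + \frac{\sqrt{559}}{10}} - 194541 = \frac{13778 - \frac{33 \sqrt{559}}{2}}{-129 + \frac{\sqrt{559}}{10}} - 194541 = -194541 + \frac{13778 - \frac{33 \sqrt{559}}{2}}{-129 + \frac{\sqrt{559}}{10}}$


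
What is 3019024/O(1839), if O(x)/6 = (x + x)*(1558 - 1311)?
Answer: 39724/71721 ≈ 0.55387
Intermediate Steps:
O(x) = 2964*x (O(x) = 6*((x + x)*(1558 - 1311)) = 6*((2*x)*247) = 6*(494*x) = 2964*x)
3019024/O(1839) = 3019024/((2964*1839)) = 3019024/5450796 = 3019024*(1/5450796) = 39724/71721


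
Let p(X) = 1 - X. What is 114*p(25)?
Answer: -2736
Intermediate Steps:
114*p(25) = 114*(1 - 1*25) = 114*(1 - 25) = 114*(-24) = -2736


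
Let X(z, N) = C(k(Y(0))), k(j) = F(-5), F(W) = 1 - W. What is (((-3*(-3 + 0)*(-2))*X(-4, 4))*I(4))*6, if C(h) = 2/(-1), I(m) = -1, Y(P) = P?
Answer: -216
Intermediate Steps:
k(j) = 6 (k(j) = 1 - 1*(-5) = 1 + 5 = 6)
C(h) = -2 (C(h) = 2*(-1) = -2)
X(z, N) = -2
(((-3*(-3 + 0)*(-2))*X(-4, 4))*I(4))*6 = (((-3*(-3 + 0)*(-2))*(-2))*(-1))*6 = (((-3*(-3)*(-2))*(-2))*(-1))*6 = (((9*(-2))*(-2))*(-1))*6 = (-18*(-2)*(-1))*6 = (36*(-1))*6 = -36*6 = -216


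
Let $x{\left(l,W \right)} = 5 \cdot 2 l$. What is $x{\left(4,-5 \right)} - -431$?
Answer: $471$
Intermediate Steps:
$x{\left(l,W \right)} = 10 l$
$x{\left(4,-5 \right)} - -431 = 10 \cdot 4 - -431 = 40 + 431 = 471$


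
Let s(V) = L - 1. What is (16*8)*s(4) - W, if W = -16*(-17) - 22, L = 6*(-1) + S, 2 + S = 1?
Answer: -1274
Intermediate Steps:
S = -1 (S = -2 + 1 = -1)
L = -7 (L = 6*(-1) - 1 = -6 - 1 = -7)
s(V) = -8 (s(V) = -7 - 1 = -8)
W = 250 (W = 272 - 22 = 250)
(16*8)*s(4) - W = (16*8)*(-8) - 1*250 = 128*(-8) - 250 = -1024 - 250 = -1274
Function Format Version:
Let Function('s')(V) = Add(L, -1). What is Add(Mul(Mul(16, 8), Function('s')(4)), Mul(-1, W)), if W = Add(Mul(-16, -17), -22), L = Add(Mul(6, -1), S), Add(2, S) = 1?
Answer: -1274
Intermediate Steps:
S = -1 (S = Add(-2, 1) = -1)
L = -7 (L = Add(Mul(6, -1), -1) = Add(-6, -1) = -7)
Function('s')(V) = -8 (Function('s')(V) = Add(-7, -1) = -8)
W = 250 (W = Add(272, -22) = 250)
Add(Mul(Mul(16, 8), Function('s')(4)), Mul(-1, W)) = Add(Mul(Mul(16, 8), -8), Mul(-1, 250)) = Add(Mul(128, -8), -250) = Add(-1024, -250) = -1274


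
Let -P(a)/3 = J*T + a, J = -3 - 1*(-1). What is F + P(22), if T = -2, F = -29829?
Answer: -29907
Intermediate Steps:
J = -2 (J = -3 + 1 = -2)
P(a) = -12 - 3*a (P(a) = -3*(-2*(-2) + a) = -3*(4 + a) = -12 - 3*a)
F + P(22) = -29829 + (-12 - 3*22) = -29829 + (-12 - 66) = -29829 - 78 = -29907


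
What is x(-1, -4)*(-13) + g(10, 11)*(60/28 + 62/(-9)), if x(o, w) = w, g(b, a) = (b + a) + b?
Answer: -5993/63 ≈ -95.127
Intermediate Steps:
g(b, a) = a + 2*b (g(b, a) = (a + b) + b = a + 2*b)
x(-1, -4)*(-13) + g(10, 11)*(60/28 + 62/(-9)) = -4*(-13) + (11 + 2*10)*(60/28 + 62/(-9)) = 52 + (11 + 20)*(60*(1/28) + 62*(-1/9)) = 52 + 31*(15/7 - 62/9) = 52 + 31*(-299/63) = 52 - 9269/63 = -5993/63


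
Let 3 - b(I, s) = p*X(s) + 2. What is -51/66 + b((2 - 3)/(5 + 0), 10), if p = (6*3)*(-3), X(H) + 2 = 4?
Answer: 2381/22 ≈ 108.23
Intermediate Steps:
X(H) = 2 (X(H) = -2 + 4 = 2)
p = -54 (p = 18*(-3) = -54)
b(I, s) = 109 (b(I, s) = 3 - (-54*2 + 2) = 3 - (-108 + 2) = 3 - 1*(-106) = 3 + 106 = 109)
-51/66 + b((2 - 3)/(5 + 0), 10) = -51/66 + 109 = (1/66)*(-51) + 109 = -17/22 + 109 = 2381/22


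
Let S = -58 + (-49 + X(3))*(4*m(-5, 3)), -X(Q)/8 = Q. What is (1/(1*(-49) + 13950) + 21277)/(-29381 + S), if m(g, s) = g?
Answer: -295771578/388936079 ≈ -0.76046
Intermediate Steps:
X(Q) = -8*Q
S = 1402 (S = -58 + (-49 - 8*3)*(4*(-5)) = -58 + (-49 - 24)*(-20) = -58 - 73*(-20) = -58 + 1460 = 1402)
(1/(1*(-49) + 13950) + 21277)/(-29381 + S) = (1/(1*(-49) + 13950) + 21277)/(-29381 + 1402) = (1/(-49 + 13950) + 21277)/(-27979) = (1/13901 + 21277)*(-1/27979) = (295771578/13901)*(-1/27979) = -295771578/388936079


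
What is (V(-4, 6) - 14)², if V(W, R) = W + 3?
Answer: 225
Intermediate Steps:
V(W, R) = 3 + W
(V(-4, 6) - 14)² = ((3 - 4) - 14)² = (-1 - 14)² = (-15)² = 225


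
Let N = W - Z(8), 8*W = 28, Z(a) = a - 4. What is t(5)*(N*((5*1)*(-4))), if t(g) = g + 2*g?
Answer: 150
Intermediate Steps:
Z(a) = -4 + a
W = 7/2 (W = (⅛)*28 = 7/2 ≈ 3.5000)
t(g) = 3*g
N = -½ (N = 7/2 - (-4 + 8) = 7/2 - 1*4 = 7/2 - 4 = -½ ≈ -0.50000)
t(5)*(N*((5*1)*(-4))) = (3*5)*(-5*1*(-4)/2) = 15*(-5*(-4)/2) = 15*(-½*(-20)) = 15*10 = 150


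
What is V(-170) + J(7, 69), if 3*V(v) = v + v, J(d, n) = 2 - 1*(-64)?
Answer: -142/3 ≈ -47.333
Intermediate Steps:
J(d, n) = 66 (J(d, n) = 2 + 64 = 66)
V(v) = 2*v/3 (V(v) = (v + v)/3 = (2*v)/3 = 2*v/3)
V(-170) + J(7, 69) = (⅔)*(-170) + 66 = -340/3 + 66 = -142/3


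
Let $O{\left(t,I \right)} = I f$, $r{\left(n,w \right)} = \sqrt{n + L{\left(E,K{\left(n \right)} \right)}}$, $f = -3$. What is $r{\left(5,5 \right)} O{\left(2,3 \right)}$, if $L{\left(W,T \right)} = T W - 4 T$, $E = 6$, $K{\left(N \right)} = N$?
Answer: $- 9 \sqrt{15} \approx -34.857$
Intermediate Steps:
$L{\left(W,T \right)} = - 4 T + T W$
$r{\left(n,w \right)} = \sqrt{3} \sqrt{n}$ ($r{\left(n,w \right)} = \sqrt{n + n \left(-4 + 6\right)} = \sqrt{n + n 2} = \sqrt{n + 2 n} = \sqrt{3 n} = \sqrt{3} \sqrt{n}$)
$O{\left(t,I \right)} = - 3 I$ ($O{\left(t,I \right)} = I \left(-3\right) = - 3 I$)
$r{\left(5,5 \right)} O{\left(2,3 \right)} = \sqrt{3} \sqrt{5} \left(\left(-3\right) 3\right) = \sqrt{15} \left(-9\right) = - 9 \sqrt{15}$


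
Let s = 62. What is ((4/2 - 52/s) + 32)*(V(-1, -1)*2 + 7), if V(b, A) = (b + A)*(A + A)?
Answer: 15420/31 ≈ 497.42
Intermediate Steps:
V(b, A) = 2*A*(A + b) (V(b, A) = (A + b)*(2*A) = 2*A*(A + b))
((4/2 - 52/s) + 32)*(V(-1, -1)*2 + 7) = ((4/2 - 52/62) + 32)*((2*(-1)*(-1 - 1))*2 + 7) = ((4*(½) - 52*1/62) + 32)*((2*(-1)*(-2))*2 + 7) = ((2 - 26/31) + 32)*(4*2 + 7) = (36/31 + 32)*(8 + 7) = (1028/31)*15 = 15420/31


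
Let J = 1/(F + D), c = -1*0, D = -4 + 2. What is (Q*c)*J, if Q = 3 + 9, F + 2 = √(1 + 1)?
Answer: 0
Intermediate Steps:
F = -2 + √2 (F = -2 + √(1 + 1) = -2 + √2 ≈ -0.58579)
D = -2
Q = 12
c = 0
J = 1/(-4 + √2) (J = 1/((-2 + √2) - 2) = 1/(-4 + √2) ≈ -0.38673)
(Q*c)*J = (12*0)*(-2/7 - √2/14) = 0*(-2/7 - √2/14) = 0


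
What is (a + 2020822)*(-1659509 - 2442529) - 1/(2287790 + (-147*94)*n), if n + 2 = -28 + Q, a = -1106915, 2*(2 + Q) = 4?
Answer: -10130714247953145781/2702330 ≈ -3.7489e+12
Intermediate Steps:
Q = 0 (Q = -2 + (½)*4 = -2 + 2 = 0)
n = -30 (n = -2 + (-28 + 0) = -2 - 28 = -30)
(a + 2020822)*(-1659509 - 2442529) - 1/(2287790 + (-147*94)*n) = (-1106915 + 2020822)*(-1659509 - 2442529) - 1/(2287790 - 147*94*(-30)) = 913907*(-4102038) - 1/(2287790 - 13818*(-30)) = -3748881242466 - 1/(2287790 + 414540) = -3748881242466 - 1/2702330 = -10130714247953145781/2702330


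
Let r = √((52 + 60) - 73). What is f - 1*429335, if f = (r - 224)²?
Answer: -429335 + (224 - √39)² ≈ -3.8192e+5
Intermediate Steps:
r = √39 (r = √(112 - 73) = √39 ≈ 6.2450)
f = (-224 + √39)² (f = (√39 - 224)² = (-224 + √39)² ≈ 47417.)
f - 1*429335 = (224 - √39)² - 1*429335 = (224 - √39)² - 429335 = -429335 + (224 - √39)²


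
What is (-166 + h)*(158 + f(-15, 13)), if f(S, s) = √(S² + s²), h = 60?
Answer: -16748 - 106*√394 ≈ -18852.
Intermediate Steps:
(-166 + h)*(158 + f(-15, 13)) = (-166 + 60)*(158 + √((-15)² + 13²)) = -106*(158 + √(225 + 169)) = -106*(158 + √394) = -16748 - 106*√394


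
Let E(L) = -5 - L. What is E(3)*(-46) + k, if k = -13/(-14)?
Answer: 5165/14 ≈ 368.93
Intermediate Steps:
k = 13/14 (k = -13*(-1/14) = 13/14 ≈ 0.92857)
E(3)*(-46) + k = (-5 - 1*3)*(-46) + 13/14 = (-5 - 3)*(-46) + 13/14 = -8*(-46) + 13/14 = 368 + 13/14 = 5165/14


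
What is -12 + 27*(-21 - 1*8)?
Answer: -795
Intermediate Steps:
-12 + 27*(-21 - 1*8) = -12 + 27*(-21 - 8) = -12 + 27*(-29) = -12 - 783 = -795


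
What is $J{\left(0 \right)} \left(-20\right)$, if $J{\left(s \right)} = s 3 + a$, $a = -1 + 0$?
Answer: $20$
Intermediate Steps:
$a = -1$
$J{\left(s \right)} = -1 + 3 s$ ($J{\left(s \right)} = s 3 - 1 = 3 s - 1 = -1 + 3 s$)
$J{\left(0 \right)} \left(-20\right) = \left(-1 + 3 \cdot 0\right) \left(-20\right) = \left(-1 + 0\right) \left(-20\right) = \left(-1\right) \left(-20\right) = 20$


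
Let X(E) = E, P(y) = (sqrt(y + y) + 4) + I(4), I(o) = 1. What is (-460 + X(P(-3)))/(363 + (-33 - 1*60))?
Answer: -91/54 + I*sqrt(6)/270 ≈ -1.6852 + 0.0090722*I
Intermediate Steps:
P(y) = 5 + sqrt(2)*sqrt(y) (P(y) = (sqrt(y + y) + 4) + 1 = (sqrt(2*y) + 4) + 1 = (sqrt(2)*sqrt(y) + 4) + 1 = (4 + sqrt(2)*sqrt(y)) + 1 = 5 + sqrt(2)*sqrt(y))
(-460 + X(P(-3)))/(363 + (-33 - 1*60)) = (-460 + (5 + sqrt(2)*sqrt(-3)))/(363 + (-33 - 1*60)) = (-460 + (5 + sqrt(2)*(I*sqrt(3))))/(363 + (-33 - 60)) = (-460 + (5 + I*sqrt(6)))/(363 - 93) = (-455 + I*sqrt(6))/270 = (-455 + I*sqrt(6))*(1/270) = -91/54 + I*sqrt(6)/270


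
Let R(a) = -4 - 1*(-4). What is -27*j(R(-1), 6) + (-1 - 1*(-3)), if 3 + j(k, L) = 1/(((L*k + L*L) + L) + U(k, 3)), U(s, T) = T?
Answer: 412/5 ≈ 82.400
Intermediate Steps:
R(a) = 0 (R(a) = -4 + 4 = 0)
j(k, L) = -3 + 1/(3 + L + L² + L*k) (j(k, L) = -3 + 1/(((L*k + L*L) + L) + 3) = -3 + 1/(((L*k + L²) + L) + 3) = -3 + 1/(((L² + L*k) + L) + 3) = -3 + 1/((L + L² + L*k) + 3) = -3 + 1/(3 + L + L² + L*k))
-27*j(R(-1), 6) + (-1 - 1*(-3)) = -27*(-8 - 3*6 - 3*6² - 3*6*0)/(3 + 6 + 6² + 6*0) + (-1 - 1*(-3)) = -27*(-8 - 18 - 3*36 + 0)/(3 + 6 + 36 + 0) + (-1 + 3) = -27*(-8 - 18 - 108 + 0)/45 + 2 = -3*(-134)/5 + 2 = -27*(-134/45) + 2 = 402/5 + 2 = 412/5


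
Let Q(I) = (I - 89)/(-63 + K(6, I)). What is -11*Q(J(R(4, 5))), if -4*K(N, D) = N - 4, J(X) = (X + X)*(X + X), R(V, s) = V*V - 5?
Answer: 8690/127 ≈ 68.425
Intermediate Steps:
R(V, s) = -5 + V**2 (R(V, s) = V**2 - 5 = -5 + V**2)
J(X) = 4*X**2 (J(X) = (2*X)*(2*X) = 4*X**2)
K(N, D) = 1 - N/4 (K(N, D) = -(N - 4)/4 = -(-4 + N)/4 = 1 - N/4)
Q(I) = 178/127 - 2*I/127 (Q(I) = (I - 89)/(-63 + (1 - 1/4*6)) = (-89 + I)/(-63 + (1 - 3/2)) = (-89 + I)/(-63 - 1/2) = (-89 + I)/(-127/2) = (-89 + I)*(-2/127) = 178/127 - 2*I/127)
-11*Q(J(R(4, 5))) = -11*(178/127 - 8*(-5 + 4**2)**2/127) = -11*(178/127 - 8*(-5 + 16)**2/127) = -11*(178/127 - 8*11**2/127) = -11*(178/127 - 8*121/127) = -11*(178/127 - 2/127*484) = -11*(178/127 - 968/127) = -11*(-790/127) = 8690/127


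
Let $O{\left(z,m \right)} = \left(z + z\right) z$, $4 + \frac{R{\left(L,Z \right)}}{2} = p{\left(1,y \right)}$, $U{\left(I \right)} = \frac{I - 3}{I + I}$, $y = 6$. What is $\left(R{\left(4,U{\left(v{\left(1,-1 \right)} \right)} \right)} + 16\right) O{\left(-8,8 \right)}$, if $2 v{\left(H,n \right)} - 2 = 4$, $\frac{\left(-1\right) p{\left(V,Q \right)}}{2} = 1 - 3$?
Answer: $2048$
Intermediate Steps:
$p{\left(V,Q \right)} = 4$ ($p{\left(V,Q \right)} = - 2 \left(1 - 3\right) = \left(-2\right) \left(-2\right) = 4$)
$v{\left(H,n \right)} = 3$ ($v{\left(H,n \right)} = 1 + \frac{1}{2} \cdot 4 = 1 + 2 = 3$)
$U{\left(I \right)} = \frac{-3 + I}{2 I}$
$R{\left(L,Z \right)} = 0$ ($R{\left(L,Z \right)} = -8 + 2 \cdot 4 = -8 + 8 = 0$)
$O{\left(z,m \right)} = 2 z^{2}$ ($O{\left(z,m \right)} = 2 z z = 2 z^{2}$)
$\left(R{\left(4,U{\left(v{\left(1,-1 \right)} \right)} \right)} + 16\right) O{\left(-8,8 \right)} = \left(0 + 16\right) 2 \left(-8\right)^{2} = 16 \cdot 2 \cdot 64 = 16 \cdot 128 = 2048$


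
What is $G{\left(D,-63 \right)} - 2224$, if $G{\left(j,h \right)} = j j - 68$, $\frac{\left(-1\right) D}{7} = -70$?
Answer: $237808$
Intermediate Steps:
$D = 490$ ($D = \left(-7\right) \left(-70\right) = 490$)
$G{\left(j,h \right)} = -68 + j^{2}$ ($G{\left(j,h \right)} = j^{2} - 68 = -68 + j^{2}$)
$G{\left(D,-63 \right)} - 2224 = \left(-68 + 490^{2}\right) - 2224 = \left(-68 + 240100\right) - 2224 = 240032 - 2224 = 237808$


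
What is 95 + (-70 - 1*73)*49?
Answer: -6912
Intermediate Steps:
95 + (-70 - 1*73)*49 = 95 + (-70 - 73)*49 = 95 - 143*49 = 95 - 7007 = -6912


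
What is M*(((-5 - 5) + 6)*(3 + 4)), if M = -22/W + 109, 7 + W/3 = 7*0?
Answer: -9244/3 ≈ -3081.3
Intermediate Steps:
W = -21 (W = -21 + 3*(7*0) = -21 + 3*0 = -21 + 0 = -21)
M = 2311/21 (M = -22/(-21) + 109 = -22*(-1/21) + 109 = 22/21 + 109 = 2311/21 ≈ 110.05)
M*(((-5 - 5) + 6)*(3 + 4)) = 2311*(((-5 - 5) + 6)*(3 + 4))/21 = 2311*((-10 + 6)*7)/21 = 2311*(-4*7)/21 = (2311/21)*(-28) = -9244/3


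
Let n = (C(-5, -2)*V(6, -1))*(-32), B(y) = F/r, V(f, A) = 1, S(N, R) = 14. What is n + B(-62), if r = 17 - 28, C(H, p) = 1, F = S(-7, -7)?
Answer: -366/11 ≈ -33.273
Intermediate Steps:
F = 14
r = -11
B(y) = -14/11 (B(y) = 14/(-11) = 14*(-1/11) = -14/11)
n = -32 (n = (1*1)*(-32) = 1*(-32) = -32)
n + B(-62) = -32 - 14/11 = -366/11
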